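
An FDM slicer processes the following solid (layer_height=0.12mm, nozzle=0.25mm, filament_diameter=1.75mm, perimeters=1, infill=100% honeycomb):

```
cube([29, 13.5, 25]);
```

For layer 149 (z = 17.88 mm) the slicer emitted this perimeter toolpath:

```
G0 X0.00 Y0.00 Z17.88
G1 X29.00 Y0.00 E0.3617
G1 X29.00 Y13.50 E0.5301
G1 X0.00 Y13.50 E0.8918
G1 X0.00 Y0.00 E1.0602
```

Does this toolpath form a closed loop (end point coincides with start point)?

yes

Start point (G0): (0.00, 0.00). End point (last G1): the path returns to the start — closed.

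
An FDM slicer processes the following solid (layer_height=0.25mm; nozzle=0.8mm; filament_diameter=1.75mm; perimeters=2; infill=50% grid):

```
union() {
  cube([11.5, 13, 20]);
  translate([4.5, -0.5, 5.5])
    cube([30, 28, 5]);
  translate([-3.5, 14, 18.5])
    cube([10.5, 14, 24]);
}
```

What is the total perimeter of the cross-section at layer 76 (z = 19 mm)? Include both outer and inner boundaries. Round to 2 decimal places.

At z = 19 mm: the cube (footprint 11.5×13) is included at this height (perimeter 49.00 mm); the cube at (4.5, -0.5) does not reach this height (z outside [5.5, 10.5]); the cube at (-3.5, 14) (footprint 10.5×14) is included at this height (perimeter 49.00 mm); Combining (union): the 2 present regions are separate (no shared area or edge), so areas and boundary lengths simply add and each stays a separate island — boundary = 98.00 mm. Overall, the cross-section has 2 separate islands. Total boundary length (outer) = 98.00 mm.

98.00 mm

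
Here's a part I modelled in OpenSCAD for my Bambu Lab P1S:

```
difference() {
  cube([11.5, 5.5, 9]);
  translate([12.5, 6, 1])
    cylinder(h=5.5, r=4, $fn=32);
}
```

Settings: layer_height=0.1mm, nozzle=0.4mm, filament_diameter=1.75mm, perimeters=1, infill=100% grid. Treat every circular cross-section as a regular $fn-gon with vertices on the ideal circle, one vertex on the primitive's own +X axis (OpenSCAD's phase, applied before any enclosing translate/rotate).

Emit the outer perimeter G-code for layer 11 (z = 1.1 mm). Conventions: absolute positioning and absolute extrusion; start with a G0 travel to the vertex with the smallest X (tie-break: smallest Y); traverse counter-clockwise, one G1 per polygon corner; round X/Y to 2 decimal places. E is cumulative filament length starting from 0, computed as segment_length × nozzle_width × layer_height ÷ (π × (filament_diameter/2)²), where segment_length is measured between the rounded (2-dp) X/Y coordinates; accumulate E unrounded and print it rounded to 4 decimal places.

G0 X0.00 Y0.00 Z1.10
G1 X11.50 Y0.00 E0.1912
G1 X11.50 Y2.14 E0.2268
G1 X10.97 Y2.30 E0.2360
G1 X10.28 Y2.67 E0.2491
G1 X9.67 Y3.17 E0.2622
G1 X9.17 Y3.78 E0.2753
G1 X8.80 Y4.47 E0.2883
G1 X8.58 Y5.22 E0.3013
G1 X8.55 Y5.50 E0.3060
G1 X0.00 Y5.50 E0.4482
G1 X0.00 Y0.00 E0.5396

At z = 1.1 mm: the cube (footprint 11.5×5.5) is included at this height; the cylinder at (12.5, 6): section is a regular 32-gon, circumradius r=4; Taking the first minus the rest: starting from the 11.5×5.5 cube, the r=4 cylinder at (12.5, 6) partially overlaps it — only the 7.05 mm² overlap (of its 49.94 mm²) is removed, clipping the outline — 1 connected region. The outline is a single polygon with 11 vertices. Extrusion per mm of travel: 0.4 × 0.1 / (π × 0.875²) = 0.016630. Accumulating E over each segment gives final E = 0.5396.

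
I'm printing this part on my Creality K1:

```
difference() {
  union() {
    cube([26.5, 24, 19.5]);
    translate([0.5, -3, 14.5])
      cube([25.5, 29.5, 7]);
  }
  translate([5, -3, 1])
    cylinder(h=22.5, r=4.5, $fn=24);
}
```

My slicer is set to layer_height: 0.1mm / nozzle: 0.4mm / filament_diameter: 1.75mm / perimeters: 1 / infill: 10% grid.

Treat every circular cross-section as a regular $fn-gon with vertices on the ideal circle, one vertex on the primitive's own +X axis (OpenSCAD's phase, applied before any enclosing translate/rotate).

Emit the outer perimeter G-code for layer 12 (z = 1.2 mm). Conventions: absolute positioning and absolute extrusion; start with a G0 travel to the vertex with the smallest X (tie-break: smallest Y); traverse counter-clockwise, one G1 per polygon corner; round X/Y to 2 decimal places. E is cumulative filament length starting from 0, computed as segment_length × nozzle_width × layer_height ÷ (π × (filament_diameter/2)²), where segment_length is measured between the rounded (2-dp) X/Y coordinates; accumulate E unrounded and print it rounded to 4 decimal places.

G0 X0.00 Y0.00 Z1.20
G1 X1.68 Y0.00 E0.0279
G1 X1.82 Y0.18 E0.0317
G1 X2.75 Y0.90 E0.0513
G1 X3.84 Y1.35 E0.0709
G1 X5.00 Y1.50 E0.0904
G1 X6.16 Y1.35 E0.1098
G1 X7.25 Y0.90 E0.1294
G1 X8.18 Y0.18 E0.1490
G1 X8.32 Y0.00 E0.1528
G1 X26.50 Y0.00 E0.4551
G1 X26.50 Y24.00 E0.8542
G1 X0.00 Y24.00 E1.2949
G1 X0.00 Y0.00 E1.6940

At z = 1.2 mm: the 26.5×24 cube contributes its full rectangle; the cube at (0.5, -3) does not reach this height (z outside [14.5, 21.5]); Taking the union: only the 26.5×24 cube is present, so the union is just that shape — 1 connected region; the r=4.5 cylinder at (5, -3) gives a regular 24-gon of circumradius 4.5 (constant along its height); After the difference (first − rest): starting from the result so far, the r=4.5 cylinder at (5, -3) partially overlaps it — only the 6.78 mm² overlap (of its 62.89 mm²) is removed, clipping the outline — 1 connected region. The outline is a single polygon with 13 vertices. Extrusion per mm of travel: 0.4 × 0.1 / (π × 0.875²) = 0.016630. Accumulating E over each segment gives final E = 1.6940.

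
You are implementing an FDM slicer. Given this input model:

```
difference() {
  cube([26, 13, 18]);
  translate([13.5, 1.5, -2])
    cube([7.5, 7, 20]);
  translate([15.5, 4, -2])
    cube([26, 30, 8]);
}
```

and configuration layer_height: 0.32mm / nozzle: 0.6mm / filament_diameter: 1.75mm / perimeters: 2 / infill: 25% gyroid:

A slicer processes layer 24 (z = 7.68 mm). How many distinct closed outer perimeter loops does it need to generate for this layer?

At z = 7.68 mm: the cube (footprint 26×13) is included at this height; the cube at (13.5, 1.5) (footprint 7.5×7) is included at this height; the cube at (15.5, 4) is not intersected at this z (z outside [-2, 6]); After the difference (first − rest): starting from the 26×13 cube, the 7.5×7 cube at (13.5, 1.5) lies wholly inside it (removes its full 52.50 mm² and its 29.00 mm outline becomes a hole wall) — 1 connected region with 1 hole. The result has 1 disconnected region.

1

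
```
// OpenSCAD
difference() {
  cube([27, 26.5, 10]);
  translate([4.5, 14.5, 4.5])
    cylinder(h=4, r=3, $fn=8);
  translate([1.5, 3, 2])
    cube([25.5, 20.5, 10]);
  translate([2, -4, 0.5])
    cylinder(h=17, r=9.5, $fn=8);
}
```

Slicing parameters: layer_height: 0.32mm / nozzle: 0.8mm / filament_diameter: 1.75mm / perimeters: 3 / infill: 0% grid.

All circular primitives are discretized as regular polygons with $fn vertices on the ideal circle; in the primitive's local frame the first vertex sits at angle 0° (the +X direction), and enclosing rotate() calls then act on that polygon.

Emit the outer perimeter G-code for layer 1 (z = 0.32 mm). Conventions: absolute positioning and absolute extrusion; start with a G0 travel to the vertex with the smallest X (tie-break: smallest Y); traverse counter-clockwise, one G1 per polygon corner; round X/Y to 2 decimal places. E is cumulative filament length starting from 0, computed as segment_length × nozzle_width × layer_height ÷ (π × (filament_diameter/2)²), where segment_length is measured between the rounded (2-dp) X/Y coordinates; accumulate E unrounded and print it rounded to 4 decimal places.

At z = 0.32 mm: the cube (footprint 27×26.5) is included at this height; the cylinder at (4.5, 14.5) does not reach this height (z outside [4.5, 8.5]); the cube at (1.5, 3) is absent (z outside [2, 12]); the cylinder at (2, -4) does not reach this height (z outside [0.5, 17.5]); Subtracting the remaining from the first: none of the subtracted shapes is present at this height, so the 27×26.5 cube is unchanged — 1 connected region. The outline is a single polygon with 4 vertices. Extrusion per mm of travel: 0.8 × 0.32 / (π × 0.875²) = 0.106432. Accumulating E over each segment gives final E = 11.3883.

G0 X0.00 Y0.00 Z0.32
G1 X27.00 Y0.00 E2.8737
G1 X27.00 Y26.50 E5.6941
G1 X0.00 Y26.50 E8.5678
G1 X0.00 Y0.00 E11.3883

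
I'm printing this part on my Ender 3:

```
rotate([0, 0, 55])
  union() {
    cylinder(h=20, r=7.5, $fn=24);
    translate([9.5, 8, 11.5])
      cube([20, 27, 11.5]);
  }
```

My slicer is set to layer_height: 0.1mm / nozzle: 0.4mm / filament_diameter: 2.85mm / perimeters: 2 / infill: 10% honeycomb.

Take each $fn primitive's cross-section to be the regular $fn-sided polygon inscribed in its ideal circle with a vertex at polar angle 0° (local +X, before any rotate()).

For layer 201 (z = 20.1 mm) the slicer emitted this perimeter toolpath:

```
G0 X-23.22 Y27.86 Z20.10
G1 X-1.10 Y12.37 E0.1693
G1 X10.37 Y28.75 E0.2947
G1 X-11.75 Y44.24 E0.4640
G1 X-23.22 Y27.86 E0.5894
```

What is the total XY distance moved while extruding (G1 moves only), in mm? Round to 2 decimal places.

94.00 mm

Sum the Euclidean lengths of each G1 segment: total = 94.00 mm.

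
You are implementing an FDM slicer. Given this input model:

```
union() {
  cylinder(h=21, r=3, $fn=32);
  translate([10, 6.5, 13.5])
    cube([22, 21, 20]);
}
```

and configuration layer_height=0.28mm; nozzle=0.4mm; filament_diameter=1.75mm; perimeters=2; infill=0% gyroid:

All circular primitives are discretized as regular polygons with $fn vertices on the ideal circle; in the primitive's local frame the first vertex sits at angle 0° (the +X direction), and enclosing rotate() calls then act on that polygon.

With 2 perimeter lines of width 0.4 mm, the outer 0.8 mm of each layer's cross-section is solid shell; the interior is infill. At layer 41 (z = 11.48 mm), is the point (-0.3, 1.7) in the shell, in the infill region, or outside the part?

infill

At z = 11.48 mm: the r=3 cylinder contributes a regular 32-gon of circumradius 3; the cube at (10, 6.5) is absent (z outside [13.5, 33.5]); Taking the union: only the r=3 cylinder is present, so the union is just that shape — 1 connected region. Overall, the cross-section is a single solid region. The nearest boundary edge runs (0.00, 3.00)→(-0.59, 2.94); distance from the point to it = 1.26 mm. The point is inside the cross-section and 1.26 mm from the nearest boundary — more than the 0.8 mm shell width (2 × 0.4), so it's in the infill interior.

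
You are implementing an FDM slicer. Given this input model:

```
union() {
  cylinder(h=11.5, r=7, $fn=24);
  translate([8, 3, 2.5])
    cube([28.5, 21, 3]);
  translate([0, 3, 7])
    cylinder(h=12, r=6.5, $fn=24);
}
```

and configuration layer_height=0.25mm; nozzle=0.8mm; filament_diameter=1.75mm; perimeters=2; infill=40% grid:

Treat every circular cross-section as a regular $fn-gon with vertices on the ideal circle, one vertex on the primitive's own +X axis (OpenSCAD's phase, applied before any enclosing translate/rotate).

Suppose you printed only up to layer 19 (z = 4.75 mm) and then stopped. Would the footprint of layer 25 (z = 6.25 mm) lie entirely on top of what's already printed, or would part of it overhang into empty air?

entirely on top

Compare the two slices. At z = 4.75: the r=7 cylinder contributes a regular 24-gon of circumradius 7 (area = (24/2)·7.000²·sin(360°/24) = 152.19 mm²); the cube at (8, 3) (footprint 28.5×21) is included at this height (area 598.50 mm²); the cylinder at (0, 3) is not intersected at this z (z outside [7, 19]); Taking the union: the 2 present regions are separate (no shared area or edge), so areas and boundary lengths simply add and each stays a separate island — area = 750.69 mm². At z = 6.25: the r=7 cylinder contributes a regular 24-gon of circumradius 7 (area = (24/2)·7.000²·sin(360°/24) = 152.19 mm²); the cube at (8, 3) does not reach this height (z outside [2.5, 5.5]); the cylinder at (0, 3) is not intersected at this z (z outside [7, 19]); Taking the union: only the r=7 cylinder is present, so the union is just that shape — area = 152.19 mm². Checking containment: the cross-section at z = 6.25 is a subset of the cross-section at z = 4.75.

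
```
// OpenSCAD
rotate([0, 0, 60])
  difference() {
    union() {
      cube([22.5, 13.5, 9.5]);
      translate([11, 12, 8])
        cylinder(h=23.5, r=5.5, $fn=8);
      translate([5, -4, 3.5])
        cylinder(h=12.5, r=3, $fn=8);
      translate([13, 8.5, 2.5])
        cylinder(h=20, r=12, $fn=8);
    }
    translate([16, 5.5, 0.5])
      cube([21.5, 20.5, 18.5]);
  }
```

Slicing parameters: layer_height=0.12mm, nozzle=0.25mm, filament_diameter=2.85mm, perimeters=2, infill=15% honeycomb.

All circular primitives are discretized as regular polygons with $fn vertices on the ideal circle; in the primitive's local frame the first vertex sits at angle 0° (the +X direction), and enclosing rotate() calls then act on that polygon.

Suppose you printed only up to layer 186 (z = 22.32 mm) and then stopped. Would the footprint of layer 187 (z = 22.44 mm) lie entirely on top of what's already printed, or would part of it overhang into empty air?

entirely on top

Compare the two slices. At z = 22.32: the cube is not intersected at this z (z outside [0, 9.5]); the cylinder at (11, 12): section is a regular 8-gon, circumradius r=5.5 (area = (8/2)·5.500²·sin(360°/8) = 85.56 mm²); the cylinder at (5, -4) does not reach this height (z outside [3.5, 16]); the r=12 cylinder at (13, 8.5) contributes a regular 8-gon of circumradius 12 (area = (8/2)·12.000²·sin(360°/8) = 407.29 mm²); Combining (union): the r=5.5 cylinder at (11, 12) lies entirely inside the r=12 cylinder at (13, 8.5), so the union is just the r=12 cylinder at (13, 8.5) — area = 407.29 mm²; the cube at (16, 5.5) does not reach this height (z outside [0.5, 19]); Taking the first minus the rest: none of the subtracted shapes is present at this height, so the result so far is unchanged — area = 407.29 mm²; (whole slice rotated 60° about Z — lengths, areas and connectivity unchanged). At z = 22.44: the cube does not reach this height (z outside [0, 9.5]); the cylinder at (11, 12): section is a regular 8-gon, circumradius r=5.5 (area = (8/2)·5.500²·sin(360°/8) = 85.56 mm²); the cylinder at (5, -4) is absent (z outside [3.5, 16]); the cylinder at (13, 8.5): section is a regular 8-gon, circumradius r=12 (area = (8/2)·12.000²·sin(360°/8) = 407.29 mm²); Combining (union): the r=5.5 cylinder at (11, 12) lies entirely inside the r=12 cylinder at (13, 8.5), so the union is just the r=12 cylinder at (13, 8.5) — area = 407.29 mm²; the cube at (16, 5.5) is not intersected at this z (z outside [0.5, 19]); After the difference (first − rest): none of the subtracted shapes is present at this height, so the result so far is unchanged — area = 407.29 mm²; (whole slice rotated 60° about Z — lengths, areas and connectivity unchanged). Checking containment: the cross-section at z = 22.44 is a subset of the cross-section at z = 22.32.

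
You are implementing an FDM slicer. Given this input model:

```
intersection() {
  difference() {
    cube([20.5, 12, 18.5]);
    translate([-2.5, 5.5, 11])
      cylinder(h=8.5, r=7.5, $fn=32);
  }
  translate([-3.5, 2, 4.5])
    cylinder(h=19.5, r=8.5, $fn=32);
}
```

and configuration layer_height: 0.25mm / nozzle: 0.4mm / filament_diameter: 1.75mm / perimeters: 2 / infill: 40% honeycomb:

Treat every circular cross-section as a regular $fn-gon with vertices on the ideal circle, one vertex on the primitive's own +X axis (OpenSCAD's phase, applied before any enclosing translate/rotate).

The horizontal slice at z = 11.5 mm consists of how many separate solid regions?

At z = 11.5 mm: the cube is present — its section is the full 20.5×12 rectangle; the r=7.5 cylinder at (-2.5, 5.5) contributes a regular 32-gon of circumradius 7.5; After the difference (first − rest): starting from the 20.5×12 cube, the r=7.5 cylinder at (-2.5, 5.5) partially overlaps it — only the 48.49 mm² overlap (of its 175.58 mm²) is removed, clipping the outline — 1 connected region; the cylinder at (-3.5, 2): section is a regular 32-gon, circumradius r=8.5; Taking the intersection: the r=8.5 cylinder at (-3.5, 2) partially overlaps that combined region; clipping to the common part keeps 3.70 mm² — 1 connected region. The result has 1 disconnected region.

1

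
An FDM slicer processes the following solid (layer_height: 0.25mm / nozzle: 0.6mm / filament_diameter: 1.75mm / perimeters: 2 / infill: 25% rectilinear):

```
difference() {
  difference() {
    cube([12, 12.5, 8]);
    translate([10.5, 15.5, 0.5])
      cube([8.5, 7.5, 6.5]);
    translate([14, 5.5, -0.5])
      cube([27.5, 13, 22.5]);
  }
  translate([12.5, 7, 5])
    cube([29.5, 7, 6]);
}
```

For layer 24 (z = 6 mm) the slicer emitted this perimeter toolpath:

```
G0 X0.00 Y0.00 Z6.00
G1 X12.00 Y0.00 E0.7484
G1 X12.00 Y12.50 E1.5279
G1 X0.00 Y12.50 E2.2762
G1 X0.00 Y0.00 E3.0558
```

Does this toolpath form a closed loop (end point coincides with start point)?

Start point (G0): (0.00, 0.00). End point (last G1): the path returns to the start — closed.

yes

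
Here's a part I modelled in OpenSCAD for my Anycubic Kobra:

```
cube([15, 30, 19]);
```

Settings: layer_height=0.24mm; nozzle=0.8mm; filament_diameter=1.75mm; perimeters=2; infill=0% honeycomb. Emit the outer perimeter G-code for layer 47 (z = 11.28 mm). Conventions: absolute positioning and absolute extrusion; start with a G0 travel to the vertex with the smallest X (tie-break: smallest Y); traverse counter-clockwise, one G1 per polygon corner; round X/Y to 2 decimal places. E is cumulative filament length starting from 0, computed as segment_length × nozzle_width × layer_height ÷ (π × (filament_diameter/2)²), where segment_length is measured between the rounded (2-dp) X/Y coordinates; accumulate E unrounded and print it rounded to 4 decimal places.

G0 X0.00 Y0.00 Z11.28
G1 X15.00 Y0.00 E1.1974
G1 X15.00 Y30.00 E3.5921
G1 X0.00 Y30.00 E4.7895
G1 X0.00 Y0.00 E7.1842

At z = 11.28 mm: the cube is present — its section is the full 15×30 rectangle. The outline is a single polygon with 4 vertices. Extrusion per mm of travel: 0.8 × 0.24 / (π × 0.875²) = 0.079824. Accumulating E over each segment gives final E = 7.1842.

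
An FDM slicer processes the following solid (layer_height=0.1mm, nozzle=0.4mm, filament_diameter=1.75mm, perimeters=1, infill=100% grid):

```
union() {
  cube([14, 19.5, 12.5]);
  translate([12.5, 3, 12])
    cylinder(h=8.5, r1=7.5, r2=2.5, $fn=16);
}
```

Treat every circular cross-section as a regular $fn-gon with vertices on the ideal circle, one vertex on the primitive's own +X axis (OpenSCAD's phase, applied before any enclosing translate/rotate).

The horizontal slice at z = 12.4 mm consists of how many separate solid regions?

1

At z = 12.4 mm: the 14×19.5 cube contributes its full rectangle; the cone at (12.5, 3) contributes a regular 16-gon of circumradius 7.265 (interpolated between r1=7.5 and r2=2.5 at t=0.047); Merging all regions: the regions partially overlap (shared area 76.45 mm²), so overlapping operands fuse into one piece — 1 connected region. The result has 1 disconnected region.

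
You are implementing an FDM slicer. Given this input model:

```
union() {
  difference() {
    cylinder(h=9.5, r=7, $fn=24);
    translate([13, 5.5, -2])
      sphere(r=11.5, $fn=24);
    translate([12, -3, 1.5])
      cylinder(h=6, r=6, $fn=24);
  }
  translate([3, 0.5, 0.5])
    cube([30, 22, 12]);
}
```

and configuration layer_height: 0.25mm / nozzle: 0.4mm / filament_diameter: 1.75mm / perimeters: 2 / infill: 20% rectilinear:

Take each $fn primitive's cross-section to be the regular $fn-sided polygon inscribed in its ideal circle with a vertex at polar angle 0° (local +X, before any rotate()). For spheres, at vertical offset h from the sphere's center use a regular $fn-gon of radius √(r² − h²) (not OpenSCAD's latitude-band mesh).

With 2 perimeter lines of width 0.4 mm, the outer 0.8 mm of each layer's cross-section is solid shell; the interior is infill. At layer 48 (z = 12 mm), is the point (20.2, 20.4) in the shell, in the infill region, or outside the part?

At z = 12 mm: the cylinder does not reach this height (z outside [0, 9.5]); the sphere at (13, 5.5) does not reach this height (|z−center|=14.000 > r=11.5); the cylinder at (12, -3) does not reach this height (z outside [1.5, 7.5]); Subtracting the remaining from the first: the first operand is absent here, so nothing remains; the cube at (3, 0.5) is present — its section is the full 30×22 rectangle; Taking the union: only the 30×22 cube at (3, 0.5) is present, so the union is just that shape — 1 connected region. Overall, the cross-section is a single solid region. The nearest boundary edge runs (33.00, 22.50)→(3.00, 22.50); distance from the point to it = 2.10 mm. The point is inside the cross-section and 2.10 mm from the nearest boundary — more than the 0.8 mm shell width (2 × 0.4), so it's in the infill interior.

infill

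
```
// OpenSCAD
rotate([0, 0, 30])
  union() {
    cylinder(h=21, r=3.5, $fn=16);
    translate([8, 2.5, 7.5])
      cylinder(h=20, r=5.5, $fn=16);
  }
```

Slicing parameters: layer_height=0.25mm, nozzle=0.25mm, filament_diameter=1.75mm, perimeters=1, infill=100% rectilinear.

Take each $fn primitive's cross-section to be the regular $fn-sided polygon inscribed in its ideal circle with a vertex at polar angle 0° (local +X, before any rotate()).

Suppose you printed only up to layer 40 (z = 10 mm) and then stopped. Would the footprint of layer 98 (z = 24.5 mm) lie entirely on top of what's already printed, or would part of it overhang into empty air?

entirely on top

Compare the two slices. At z = 10: the r=3.5 cylinder gives a regular 16-gon of circumradius 3.5 (constant along its height) (area = (16/2)·3.500²·sin(360°/16) = 37.50 mm²); the cylinder at (8, 2.5): section is a regular 16-gon, circumradius r=5.5 (area = (16/2)·5.500²·sin(360°/16) = 92.61 mm²); Combining (union): the regions partially overlap — summed areas 130.11 mm² minus the doubly-counted overlap 0.96 mm² gives 129.15 mm² — area = 129.15 mm²; (rotated 30° about Z; rotation is an isometry so areas/perimeters/island counts are preserved). At z = 24.5: the cylinder is not intersected at this z (z outside [0, 21]); the cylinder at (8, 2.5): section is a regular 16-gon, circumradius r=5.5 (area = (16/2)·5.500²·sin(360°/16) = 92.61 mm²); Combining (union): only the r=5.5 cylinder at (8, 2.5) is present, so the union is just that shape — area = 92.61 mm²; (rotated 30° about Z; rotation is an isometry so areas/perimeters/island counts are preserved). Checking containment: the cross-section at z = 24.5 is a subset of the cross-section at z = 10.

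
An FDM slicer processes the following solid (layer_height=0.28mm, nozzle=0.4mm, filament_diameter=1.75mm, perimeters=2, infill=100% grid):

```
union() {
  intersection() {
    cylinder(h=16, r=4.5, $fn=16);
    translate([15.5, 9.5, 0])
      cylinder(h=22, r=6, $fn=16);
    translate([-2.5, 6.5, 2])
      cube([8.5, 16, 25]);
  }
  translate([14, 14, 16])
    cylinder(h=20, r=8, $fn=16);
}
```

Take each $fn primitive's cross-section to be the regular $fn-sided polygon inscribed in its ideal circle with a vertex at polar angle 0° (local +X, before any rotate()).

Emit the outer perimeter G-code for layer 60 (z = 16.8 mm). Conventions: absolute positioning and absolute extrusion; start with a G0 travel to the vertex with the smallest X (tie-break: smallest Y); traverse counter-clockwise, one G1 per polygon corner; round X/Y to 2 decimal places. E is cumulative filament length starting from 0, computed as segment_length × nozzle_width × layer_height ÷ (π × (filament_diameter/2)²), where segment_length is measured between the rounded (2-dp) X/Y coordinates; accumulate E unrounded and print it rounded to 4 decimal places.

G0 X6.00 Y14.00 Z16.80
G1 X6.61 Y10.94 E0.1453
G1 X8.34 Y8.34 E0.2907
G1 X10.94 Y6.61 E0.4361
G1 X14.00 Y6.00 E0.5814
G1 X17.06 Y6.61 E0.7267
G1 X19.66 Y8.34 E0.8721
G1 X21.39 Y10.94 E1.0175
G1 X22.00 Y14.00 E1.1628
G1 X21.39 Y17.06 E1.3081
G1 X19.66 Y19.66 E1.4535
G1 X17.06 Y21.39 E1.5990
G1 X14.00 Y22.00 E1.7442
G1 X10.94 Y21.39 E1.8895
G1 X8.34 Y19.66 E2.0350
G1 X6.61 Y17.06 E2.1804
G1 X6.00 Y14.00 E2.3257

At z = 16.8 mm: the cylinder is not intersected at this z (z outside [0, 16]); the r=6 cylinder at (15.5, 9.5) contributes a regular 16-gon of circumradius 6; the cube at (-2.5, 6.5) is present — its section is the full 8.5×16 rectangle; Taking the intersection: at least one operand is absent at this height, so nothing remains; the r=8 cylinder at (14, 14) contributes a regular 16-gon of circumradius 8; Merging all regions: only the r=8 cylinder at (14, 14) is present, so the union is just that shape — 1 connected region. The outline is a single polygon with 16 vertices. Extrusion per mm of travel: 0.4 × 0.28 / (π × 0.875²) = 0.046564. Accumulating E over each segment gives final E = 2.3257.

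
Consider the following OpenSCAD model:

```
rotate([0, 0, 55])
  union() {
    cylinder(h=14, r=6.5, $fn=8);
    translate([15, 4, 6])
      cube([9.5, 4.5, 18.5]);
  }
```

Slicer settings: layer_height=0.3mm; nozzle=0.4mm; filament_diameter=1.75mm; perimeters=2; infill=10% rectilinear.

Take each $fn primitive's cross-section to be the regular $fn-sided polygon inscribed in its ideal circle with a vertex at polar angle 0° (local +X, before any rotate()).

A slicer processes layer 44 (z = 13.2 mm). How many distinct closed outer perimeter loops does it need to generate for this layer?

At z = 13.2 mm: the r=6.5 cylinder gives a regular 8-gon of circumradius 6.5 (constant along its height); the cube at (15, 4) (footprint 9.5×4.5) is included at this height; Merging all regions: the 2 present regions are separate (no shared area or edge), so areas and boundary lengths simply add and each stays a separate island — 2 connected regions; (rotated 55° about Z; rotation is an isometry so areas/perimeters/island counts are preserved). The result has 2 disconnected regions.

2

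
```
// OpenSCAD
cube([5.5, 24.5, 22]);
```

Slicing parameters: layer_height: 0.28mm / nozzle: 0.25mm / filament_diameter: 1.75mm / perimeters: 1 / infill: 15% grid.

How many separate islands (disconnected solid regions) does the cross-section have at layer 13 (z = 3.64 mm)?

At z = 3.64 mm: the 5.5×24.5 cube contributes its full rectangle. Overall, the cross-section is a single solid region. Island count = 1.

1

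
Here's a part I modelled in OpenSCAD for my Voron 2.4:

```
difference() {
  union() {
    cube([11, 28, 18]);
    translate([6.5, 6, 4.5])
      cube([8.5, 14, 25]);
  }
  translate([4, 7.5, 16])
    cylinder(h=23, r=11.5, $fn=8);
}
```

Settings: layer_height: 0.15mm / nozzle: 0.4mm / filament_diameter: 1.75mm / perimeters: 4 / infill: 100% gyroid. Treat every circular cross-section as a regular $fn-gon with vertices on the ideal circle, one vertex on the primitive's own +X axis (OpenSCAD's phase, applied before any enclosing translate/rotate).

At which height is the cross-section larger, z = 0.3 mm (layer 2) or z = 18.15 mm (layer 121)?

layer 2 (z = 0.3 mm)

Layer 2 (z = 0.3): the cube (footprint 11×28) is included at this height (area 308.00 mm²); the cube at (6.5, 6) is absent (z outside [4.5, 29.5]); Combining (union): only the 11×28 cube is present, so the union is just that shape — area = 308.00 mm²; the cylinder at (4, 7.5) is not intersected at this z (z outside [16, 39]); Subtracting the remaining from the first: none of the subtracted shapes is present at this height, so the result so far is unchanged — area = 308.00 mm². So its area = 308.00 mm². Layer 121 (z = 18.15): the cube is absent (z outside [0, 18]); the cube at (6.5, 6) (footprint 8.5×14) is included at this height (area 119.00 mm²); Merging all regions: only the 8.5×14 cube at (6.5, 6) is present, so the union is just that shape — area = 119.00 mm²; the r=11.5 cylinder at (4, 7.5) contributes a regular 8-gon of circumradius 11.5 (area = (8/2)·11.500²·sin(360°/8) = 374.06 mm²); After the difference (first − rest): starting from the result so far (119.00 mm²), the r=11.5 cylinder at (4, 7.5) partially overlaps it — only the 78.49 mm² overlap (of its 374.06 mm²) is removed, clipping the outline — area = 40.51 mm². So its area = 40.51 mm². Layer 2 is larger (308.00 vs 40.51 mm²).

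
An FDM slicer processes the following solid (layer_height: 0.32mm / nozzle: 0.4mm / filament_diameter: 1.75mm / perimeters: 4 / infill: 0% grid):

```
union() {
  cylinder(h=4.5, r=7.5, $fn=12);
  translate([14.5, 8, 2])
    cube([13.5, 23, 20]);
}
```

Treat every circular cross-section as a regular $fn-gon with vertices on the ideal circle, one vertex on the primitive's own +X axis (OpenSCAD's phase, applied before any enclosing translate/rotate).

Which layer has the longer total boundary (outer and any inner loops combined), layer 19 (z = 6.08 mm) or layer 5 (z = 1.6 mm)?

Layer 19 (z = 6.08): the cylinder does not reach this height (z outside [0, 4.5]); the 13.5×23 cube at (14.5, 8) contributes its full rectangle (perimeter 73.00 mm); Taking the union: only the 13.5×23 cube at (14.5, 8) is present, so the union is just that shape — boundary = 73.00 mm. So its perimeter = 73.00 mm. Layer 5 (z = 1.6): the r=7.5 cylinder gives a regular 12-gon of circumradius 7.5 (constant along its height) (perimeter = 2·12·7.500·sin(180°/12) = 46.59 mm); the cube at (14.5, 8) does not reach this height (z outside [2, 22]); Taking the union: only the r=7.5 cylinder is present, so the union is just that shape — boundary = 46.59 mm. So its perimeter = 46.59 mm. Layer 19 is larger (73.00 vs 46.59 mm).

layer 19 (z = 6.08 mm)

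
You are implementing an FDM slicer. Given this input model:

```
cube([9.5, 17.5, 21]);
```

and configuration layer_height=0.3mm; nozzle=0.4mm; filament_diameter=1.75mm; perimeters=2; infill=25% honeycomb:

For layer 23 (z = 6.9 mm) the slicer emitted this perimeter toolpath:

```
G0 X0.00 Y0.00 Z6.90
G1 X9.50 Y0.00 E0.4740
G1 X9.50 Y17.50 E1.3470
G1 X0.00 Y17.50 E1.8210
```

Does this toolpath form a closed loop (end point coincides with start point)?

Start point (G0): (0.00, 0.00). End point (last G1): the path does not return to the start — open.

no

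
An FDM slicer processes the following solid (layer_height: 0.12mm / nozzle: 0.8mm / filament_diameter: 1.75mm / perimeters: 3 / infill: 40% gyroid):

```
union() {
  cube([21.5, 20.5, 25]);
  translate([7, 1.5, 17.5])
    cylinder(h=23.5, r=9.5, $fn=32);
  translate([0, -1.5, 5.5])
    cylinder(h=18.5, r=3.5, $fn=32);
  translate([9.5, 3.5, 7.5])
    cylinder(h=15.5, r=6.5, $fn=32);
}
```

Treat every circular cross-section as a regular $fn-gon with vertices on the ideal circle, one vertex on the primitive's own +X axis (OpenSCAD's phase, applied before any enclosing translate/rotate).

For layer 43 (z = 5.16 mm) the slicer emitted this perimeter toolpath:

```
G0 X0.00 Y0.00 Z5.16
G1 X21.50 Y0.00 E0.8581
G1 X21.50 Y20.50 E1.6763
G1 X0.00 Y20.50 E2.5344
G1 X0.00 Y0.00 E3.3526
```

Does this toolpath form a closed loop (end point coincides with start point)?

yes

Start point (G0): (0.00, 0.00). End point (last G1): the path returns to the start — closed.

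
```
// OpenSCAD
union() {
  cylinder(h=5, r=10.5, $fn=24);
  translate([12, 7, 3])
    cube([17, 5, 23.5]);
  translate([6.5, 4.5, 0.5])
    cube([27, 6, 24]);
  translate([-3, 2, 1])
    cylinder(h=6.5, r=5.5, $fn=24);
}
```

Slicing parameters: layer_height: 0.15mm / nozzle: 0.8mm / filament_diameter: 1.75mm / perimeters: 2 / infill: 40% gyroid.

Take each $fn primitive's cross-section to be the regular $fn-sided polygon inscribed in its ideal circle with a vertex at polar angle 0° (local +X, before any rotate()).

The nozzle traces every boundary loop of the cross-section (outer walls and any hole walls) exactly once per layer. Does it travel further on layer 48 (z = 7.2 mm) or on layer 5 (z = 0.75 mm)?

Layer 48 (z = 7.2): the cylinder does not reach this height (z outside [0, 5]); the cube at (12, 7) (footprint 17×5) is included at this height (perimeter 44.00 mm); the cube at (6.5, 4.5) (footprint 27×6) is included at this height (perimeter 66.00 mm); the r=5.5 cylinder at (-3, 2) contributes a regular 24-gon of circumradius 5.5 (perimeter = 2·24·5.500·sin(180°/24) = 34.46 mm); Combining (union): the regions partially overlap (shared area 59.50 mm²), so the edge portions inside another operand are dropped and the merged outline is re-measured after clipping — boundary = 103.46 mm. So its perimeter = 103.46 mm. Layer 5 (z = 0.75): the r=10.5 cylinder contributes a regular 24-gon of circumradius 10.5 (perimeter = 2·24·10.500·sin(180°/24) = 65.79 mm); the cube at (12, 7) does not reach this height (z outside [3, 26.5]); the 27×6 cube at (6.5, 4.5) contributes its full rectangle (perimeter 66.00 mm); the cylinder at (-3, 2) does not reach this height (z outside [1, 7.5]); Merging all regions: the regions partially overlap (shared area 6.21 mm²), so the edge portions inside another operand are dropped and the merged outline is re-measured after clipping — boundary = 120.53 mm. So its perimeter = 120.53 mm. Layer 5 is larger (120.53 vs 103.46 mm).

layer 5 (z = 0.75 mm)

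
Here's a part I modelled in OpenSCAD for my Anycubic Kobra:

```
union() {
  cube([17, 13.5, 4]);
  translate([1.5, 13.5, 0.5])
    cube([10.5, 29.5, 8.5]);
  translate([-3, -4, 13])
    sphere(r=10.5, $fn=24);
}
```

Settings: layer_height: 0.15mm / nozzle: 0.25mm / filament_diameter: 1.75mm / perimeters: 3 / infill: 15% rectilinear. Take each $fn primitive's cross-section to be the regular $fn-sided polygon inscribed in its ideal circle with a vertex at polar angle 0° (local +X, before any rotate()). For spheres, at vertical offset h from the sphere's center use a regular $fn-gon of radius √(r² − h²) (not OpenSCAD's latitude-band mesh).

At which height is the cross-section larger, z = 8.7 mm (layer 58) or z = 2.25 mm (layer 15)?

Layer 58 (z = 8.7): the cube does not reach this height (z outside [0, 4]); the 10.5×29.5 cube at (1.5, 13.5) contributes its full rectangle (area 309.75 mm²); the sphere at (-3, -4): section is a regular 24-gon, circumradius = √(r²−h²) = √(10.5²−4.3²) = 9.579 (area = (24/2)·9.579²·sin(360°/24) = 284.99 mm²); Combining (union): the 2 present regions are separate (no shared area or edge), so areas and boundary lengths simply add and each stays a separate island — area = 594.74 mm². So its area = 594.74 mm². Layer 15 (z = 2.25): the cube is present — its section is the full 17×13.5 rectangle (area 229.50 mm²); the 10.5×29.5 cube at (1.5, 13.5) contributes its full rectangle (area 309.75 mm²); the sphere at (-3, -4) is absent (|z−center|=10.750 > r=10.5); Taking the union: the 2 present regions share edge segments without overlapping in area, so areas simply add but the touching pieces fuse into one outline (the shared edge portions become interior and drop out of the boundary) — area = 539.25 mm². So its area = 539.25 mm². Layer 58 is larger (594.74 vs 539.25 mm²).

layer 58 (z = 8.7 mm)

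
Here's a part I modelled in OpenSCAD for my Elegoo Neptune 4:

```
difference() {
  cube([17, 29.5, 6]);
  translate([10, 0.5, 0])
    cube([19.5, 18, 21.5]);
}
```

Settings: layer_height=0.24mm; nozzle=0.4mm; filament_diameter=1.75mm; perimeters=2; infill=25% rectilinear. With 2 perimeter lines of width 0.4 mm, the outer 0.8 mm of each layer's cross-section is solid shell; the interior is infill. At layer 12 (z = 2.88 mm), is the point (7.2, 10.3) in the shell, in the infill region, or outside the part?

infill

At z = 2.88 mm: the 17×29.5 cube contributes its full rectangle; the cube at (10, 0.5) (footprint 19.5×18) is included at this height; Subtracting the remaining from the first: starting from the 17×29.5 cube, the 19.5×18 cube at (10, 0.5) partially overlaps it — only the 126.00 mm² overlap (of its 351.00 mm²) is removed, clipping the outline — 1 connected region. Overall, the cross-section is a single solid region. The nearest boundary edge runs (10.00, 18.50)→(10.00, 0.50); distance from the point to it = 2.80 mm. The point is inside the cross-section and 2.80 mm from the nearest boundary — more than the 0.8 mm shell width (2 × 0.4), so it's in the infill interior.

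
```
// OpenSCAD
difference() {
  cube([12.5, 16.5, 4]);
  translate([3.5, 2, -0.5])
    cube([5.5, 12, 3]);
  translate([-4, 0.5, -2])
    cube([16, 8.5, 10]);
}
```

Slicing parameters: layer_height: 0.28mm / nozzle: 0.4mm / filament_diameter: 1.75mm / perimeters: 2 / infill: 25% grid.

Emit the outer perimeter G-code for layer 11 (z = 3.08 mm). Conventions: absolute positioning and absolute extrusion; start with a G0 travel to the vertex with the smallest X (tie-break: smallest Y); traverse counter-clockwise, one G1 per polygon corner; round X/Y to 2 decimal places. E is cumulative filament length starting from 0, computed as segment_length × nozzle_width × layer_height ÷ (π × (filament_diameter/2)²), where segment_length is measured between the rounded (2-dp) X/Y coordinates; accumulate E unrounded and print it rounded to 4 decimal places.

G0 X0.00 Y0.00 Z3.08
G1 X12.50 Y0.00 E0.5821
G1 X12.50 Y16.50 E1.3504
G1 X0.00 Y16.50 E1.9324
G1 X0.00 Y9.00 E2.2816
G1 X12.00 Y9.00 E2.8404
G1 X12.00 Y0.50 E3.2362
G1 X0.00 Y0.50 E3.7950
G1 X0.00 Y0.00 E3.8183

At z = 3.08 mm: the 12.5×16.5 cube contributes its full rectangle; the cube at (3.5, 2) does not reach this height (z outside [-0.5, 2.5]); the 16×8.5 cube at (-4, 0.5) contributes its full rectangle; After the difference (first − rest): starting from the 12.5×16.5 cube, the 16×8.5 cube at (-4, 0.5) partially overlaps it — only the 102.00 mm² overlap (of its 136.00 mm²) is removed, clipping the outline — 1 connected region. The outline is a single polygon with 8 vertices. Extrusion per mm of travel: 0.4 × 0.28 / (π × 0.875²) = 0.046564. Accumulating E over each segment gives final E = 3.8183.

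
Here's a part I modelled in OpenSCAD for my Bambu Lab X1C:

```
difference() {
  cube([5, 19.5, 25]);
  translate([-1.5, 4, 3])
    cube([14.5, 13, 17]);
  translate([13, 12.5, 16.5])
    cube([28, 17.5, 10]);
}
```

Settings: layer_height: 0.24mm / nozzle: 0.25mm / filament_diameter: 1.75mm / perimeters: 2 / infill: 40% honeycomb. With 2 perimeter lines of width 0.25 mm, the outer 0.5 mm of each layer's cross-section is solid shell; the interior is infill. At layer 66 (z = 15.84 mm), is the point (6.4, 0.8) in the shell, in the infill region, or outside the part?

outside

At z = 15.84 mm: the 5×19.5 cube contributes its full rectangle; the cube at (-1.5, 4) is present — its section is the full 14.5×13 rectangle; the cube at (13, 12.5) is not intersected at this z (z outside [16.5, 26.5]); After the difference (first − rest): starting from the 5×19.5 cube, the 14.5×13 cube at (-1.5, 4) partially overlaps it — only the 65.00 mm² overlap (of its 188.50 mm²) is removed, clipping the outline — 2 connected regions. Overall, the cross-section has 2 separate islands. The nearest boundary edge runs (5.00, 4.00)→(5.00, 0.00); distance from the point to it = 1.40 mm. The point is not inside any of the regions above, so it lies outside the cross-section (1.40 mm from the nearest boundary).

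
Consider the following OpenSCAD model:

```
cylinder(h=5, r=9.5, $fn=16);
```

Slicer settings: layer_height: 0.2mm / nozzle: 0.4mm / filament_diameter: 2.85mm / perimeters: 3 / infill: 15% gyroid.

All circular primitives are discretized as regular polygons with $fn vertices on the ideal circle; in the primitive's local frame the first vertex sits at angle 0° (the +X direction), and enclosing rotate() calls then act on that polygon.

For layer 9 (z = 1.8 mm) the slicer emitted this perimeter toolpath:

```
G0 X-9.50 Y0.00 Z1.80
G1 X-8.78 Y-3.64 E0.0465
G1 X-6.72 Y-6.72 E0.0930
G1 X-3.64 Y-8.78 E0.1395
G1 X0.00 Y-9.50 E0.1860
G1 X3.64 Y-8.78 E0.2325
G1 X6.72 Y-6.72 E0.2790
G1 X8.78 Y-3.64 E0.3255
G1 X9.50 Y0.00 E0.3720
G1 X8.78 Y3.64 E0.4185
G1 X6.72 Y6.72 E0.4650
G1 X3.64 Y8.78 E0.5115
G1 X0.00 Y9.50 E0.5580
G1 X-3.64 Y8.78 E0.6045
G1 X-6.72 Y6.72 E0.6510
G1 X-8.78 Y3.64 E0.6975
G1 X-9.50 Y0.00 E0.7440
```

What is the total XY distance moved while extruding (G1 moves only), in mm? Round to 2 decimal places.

59.33 mm

Sum the Euclidean lengths of each G1 segment: total = 59.33 mm.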